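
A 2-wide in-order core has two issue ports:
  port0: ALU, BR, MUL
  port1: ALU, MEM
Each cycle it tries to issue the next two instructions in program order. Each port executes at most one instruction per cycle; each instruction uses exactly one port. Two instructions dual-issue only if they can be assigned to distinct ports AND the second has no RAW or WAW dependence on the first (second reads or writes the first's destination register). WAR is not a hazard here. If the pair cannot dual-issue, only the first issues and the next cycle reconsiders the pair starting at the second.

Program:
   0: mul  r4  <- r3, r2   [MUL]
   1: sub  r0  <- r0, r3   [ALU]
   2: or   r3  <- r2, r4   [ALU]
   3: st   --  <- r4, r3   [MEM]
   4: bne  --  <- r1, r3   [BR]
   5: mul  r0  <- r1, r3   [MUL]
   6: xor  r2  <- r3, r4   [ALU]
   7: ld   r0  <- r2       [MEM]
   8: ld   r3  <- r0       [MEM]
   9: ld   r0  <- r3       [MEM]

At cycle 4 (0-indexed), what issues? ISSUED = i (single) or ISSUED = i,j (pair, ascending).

c0: i0&i1 mul;sub  dual
c1: i2 or  RAW r3
c2: i3&i4 st;bne  dual
c3: i5&i6 mul;xor  dual
c4: i7 ld  no-port MEM/MEM
c5: i8 ld  no-port MEM/MEM
c6: i9 ld  tail

ISSUED = 7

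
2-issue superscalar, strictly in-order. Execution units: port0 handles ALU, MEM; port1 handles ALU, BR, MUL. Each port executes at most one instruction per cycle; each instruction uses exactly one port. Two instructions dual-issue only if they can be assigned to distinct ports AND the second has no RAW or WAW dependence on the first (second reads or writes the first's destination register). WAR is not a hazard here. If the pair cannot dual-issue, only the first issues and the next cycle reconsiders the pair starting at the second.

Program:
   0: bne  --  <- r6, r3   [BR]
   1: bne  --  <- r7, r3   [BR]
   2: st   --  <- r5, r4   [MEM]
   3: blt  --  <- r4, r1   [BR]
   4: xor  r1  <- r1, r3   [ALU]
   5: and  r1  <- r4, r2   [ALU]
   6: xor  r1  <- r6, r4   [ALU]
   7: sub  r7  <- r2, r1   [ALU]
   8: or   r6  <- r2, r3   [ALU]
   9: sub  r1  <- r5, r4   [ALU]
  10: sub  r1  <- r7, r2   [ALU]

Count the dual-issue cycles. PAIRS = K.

#0 head=0: bne.BR i0 no-port BR/BR
#1 head=1: bne.BR+st.MEM i1+i2 dual
#2 head=3: blt.BR+xor.ALU i3+i4 dual
#3 head=5: and.ALU i5 WAW r1
#4 head=6: xor.ALU i6 RAW r1
#5 head=7: sub.ALU+or.ALU i7+i8 dual
#6 head=9: sub.ALU i9 WAW r1
#7 head=10: sub.ALU i10 tail

PAIRS = 3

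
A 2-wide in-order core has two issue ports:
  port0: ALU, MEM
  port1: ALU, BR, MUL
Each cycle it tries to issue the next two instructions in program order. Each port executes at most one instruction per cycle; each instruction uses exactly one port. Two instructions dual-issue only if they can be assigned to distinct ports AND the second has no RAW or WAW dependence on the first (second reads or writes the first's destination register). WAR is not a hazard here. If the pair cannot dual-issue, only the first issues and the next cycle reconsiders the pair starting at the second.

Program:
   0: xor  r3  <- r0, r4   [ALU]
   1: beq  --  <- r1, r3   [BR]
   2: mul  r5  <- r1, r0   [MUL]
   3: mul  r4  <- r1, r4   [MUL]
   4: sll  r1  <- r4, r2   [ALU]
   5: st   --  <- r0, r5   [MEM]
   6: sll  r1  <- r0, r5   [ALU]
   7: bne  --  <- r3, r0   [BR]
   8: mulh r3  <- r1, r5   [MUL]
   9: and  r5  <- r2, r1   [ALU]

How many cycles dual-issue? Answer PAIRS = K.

c0: i0 xor.ALU  RAW r3
c1: i1 beq.BR  no-port BR/MUL
c2: i2 mul.MUL  no-port MUL/MUL
c3: i3 mul.MUL  RAW r4
c4: i4/i5 sll.ALU/st.MEM  dual
c5: i6/i7 sll.ALU/bne.BR  dual
c6: i8/i9 mulh.MUL/and.ALU  dual

PAIRS = 3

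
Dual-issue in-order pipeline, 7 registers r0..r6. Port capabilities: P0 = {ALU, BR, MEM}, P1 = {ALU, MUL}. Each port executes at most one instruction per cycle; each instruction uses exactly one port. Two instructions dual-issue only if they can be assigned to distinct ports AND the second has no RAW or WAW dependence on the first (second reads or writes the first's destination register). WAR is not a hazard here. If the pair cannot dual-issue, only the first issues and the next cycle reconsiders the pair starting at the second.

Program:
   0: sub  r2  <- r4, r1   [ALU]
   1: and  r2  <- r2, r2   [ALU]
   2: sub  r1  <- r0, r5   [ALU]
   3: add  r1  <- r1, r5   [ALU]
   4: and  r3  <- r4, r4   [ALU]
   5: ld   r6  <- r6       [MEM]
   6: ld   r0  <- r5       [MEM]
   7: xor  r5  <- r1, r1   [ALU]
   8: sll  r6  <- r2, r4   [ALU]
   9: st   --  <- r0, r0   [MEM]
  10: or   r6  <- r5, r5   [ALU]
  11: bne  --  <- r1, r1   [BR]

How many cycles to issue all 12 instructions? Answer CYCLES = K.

CYCLES = 7

t=0 i0:sub ; RAW+WAW r2
t=1 i1+i2:and sub ; pair
t=2 i3+i4:add and ; pair
t=3 i5:ld ; no-port MEM/MEM
t=4 i6+i7:ld xor ; pair
t=5 i8+i9:sll st ; pair
t=6 i10+i11:or bne ; pair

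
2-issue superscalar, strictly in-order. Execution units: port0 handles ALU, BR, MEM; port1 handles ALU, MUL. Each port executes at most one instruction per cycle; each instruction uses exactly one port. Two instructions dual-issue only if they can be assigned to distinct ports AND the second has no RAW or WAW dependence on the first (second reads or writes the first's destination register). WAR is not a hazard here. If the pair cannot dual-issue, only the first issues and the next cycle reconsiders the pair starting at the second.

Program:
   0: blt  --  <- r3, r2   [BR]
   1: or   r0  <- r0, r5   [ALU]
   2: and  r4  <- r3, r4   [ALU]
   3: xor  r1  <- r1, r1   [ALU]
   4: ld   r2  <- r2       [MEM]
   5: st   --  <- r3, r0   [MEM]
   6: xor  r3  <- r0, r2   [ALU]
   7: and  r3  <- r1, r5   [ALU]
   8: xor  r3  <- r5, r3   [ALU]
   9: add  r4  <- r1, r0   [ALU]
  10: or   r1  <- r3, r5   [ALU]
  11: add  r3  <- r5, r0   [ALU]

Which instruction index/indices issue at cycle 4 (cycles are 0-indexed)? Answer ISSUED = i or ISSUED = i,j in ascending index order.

[0] i0/i1  blt.BR;or.ALU  -- 2-wide
[1] i2/i3  and.ALU;xor.ALU  -- 2-wide
[2] i4  ld.MEM  -- no-port MEM/MEM
[3] i5/i6  st.MEM;xor.ALU  -- 2-wide
[4] i7  and.ALU  -- RAW+WAW r3
[5] i8/i9  xor.ALU;add.ALU  -- 2-wide
[6] i10/i11  or.ALU;add.ALU  -- 2-wide

ISSUED = 7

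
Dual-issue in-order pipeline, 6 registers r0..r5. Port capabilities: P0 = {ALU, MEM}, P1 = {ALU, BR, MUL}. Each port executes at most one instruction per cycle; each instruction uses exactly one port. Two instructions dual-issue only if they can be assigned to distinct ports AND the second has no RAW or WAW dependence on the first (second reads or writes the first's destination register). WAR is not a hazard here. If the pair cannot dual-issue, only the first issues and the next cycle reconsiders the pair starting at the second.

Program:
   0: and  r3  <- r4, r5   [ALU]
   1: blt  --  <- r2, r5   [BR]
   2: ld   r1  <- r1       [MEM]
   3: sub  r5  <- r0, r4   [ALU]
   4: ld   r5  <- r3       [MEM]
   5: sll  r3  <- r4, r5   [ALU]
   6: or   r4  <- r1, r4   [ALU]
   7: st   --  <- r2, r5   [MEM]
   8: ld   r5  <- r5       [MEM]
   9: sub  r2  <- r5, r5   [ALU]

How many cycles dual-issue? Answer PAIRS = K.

PAIRS = 3

c0: i0,i1 and.ALU blt.BR  pair
c1: i2,i3 ld.MEM sub.ALU  pair
c2: i4 ld.MEM  RAW r5
c3: i5,i6 sll.ALU or.ALU  pair
c4: i7 st.MEM  no-port MEM/MEM
c5: i8 ld.MEM  RAW r5
c6: i9 sub.ALU  tail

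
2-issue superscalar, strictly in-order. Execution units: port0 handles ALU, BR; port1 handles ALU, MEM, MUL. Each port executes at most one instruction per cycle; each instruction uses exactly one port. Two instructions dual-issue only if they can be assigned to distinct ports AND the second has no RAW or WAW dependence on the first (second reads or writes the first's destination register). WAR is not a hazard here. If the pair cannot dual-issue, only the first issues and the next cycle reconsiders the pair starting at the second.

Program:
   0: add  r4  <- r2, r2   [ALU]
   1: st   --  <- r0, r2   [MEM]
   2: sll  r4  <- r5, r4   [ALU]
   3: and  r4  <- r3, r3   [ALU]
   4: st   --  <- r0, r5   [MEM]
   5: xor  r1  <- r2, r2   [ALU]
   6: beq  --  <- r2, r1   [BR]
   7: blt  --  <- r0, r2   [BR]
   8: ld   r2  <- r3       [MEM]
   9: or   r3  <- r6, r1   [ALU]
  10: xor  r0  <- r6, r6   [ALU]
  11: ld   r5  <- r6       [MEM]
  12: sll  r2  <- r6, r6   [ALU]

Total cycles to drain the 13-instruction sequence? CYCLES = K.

CYCLES = 8

c0: i0+i1 add/st  dual
c1: i2 sll  WAW r4
c2: i3+i4 and/st  dual
c3: i5 xor  RAW r1
c4: i6 beq  no-port BR/BR
c5: i7+i8 blt/ld  dual
c6: i9+i10 or/xor  dual
c7: i11+i12 ld/sll  dual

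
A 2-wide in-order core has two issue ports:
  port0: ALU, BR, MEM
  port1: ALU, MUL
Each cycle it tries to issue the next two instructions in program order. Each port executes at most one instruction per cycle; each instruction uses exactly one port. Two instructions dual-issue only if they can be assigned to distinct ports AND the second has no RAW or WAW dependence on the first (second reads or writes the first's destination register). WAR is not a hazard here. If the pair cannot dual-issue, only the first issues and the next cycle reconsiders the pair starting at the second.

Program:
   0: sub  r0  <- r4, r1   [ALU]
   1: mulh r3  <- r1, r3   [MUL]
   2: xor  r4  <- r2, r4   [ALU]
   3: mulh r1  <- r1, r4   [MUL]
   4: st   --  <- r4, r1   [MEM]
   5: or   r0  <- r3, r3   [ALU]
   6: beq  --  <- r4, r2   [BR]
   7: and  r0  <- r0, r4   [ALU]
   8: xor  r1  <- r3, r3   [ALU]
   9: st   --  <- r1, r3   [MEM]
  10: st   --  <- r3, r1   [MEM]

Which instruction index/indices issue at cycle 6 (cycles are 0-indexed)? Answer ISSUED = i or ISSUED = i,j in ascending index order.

[0] i0/i1  sub.ALU/mulh.MUL  -- 2-wide
[1] i2  xor.ALU  -- RAW r4
[2] i3  mulh.MUL  -- RAW r1
[3] i4/i5  st.MEM/or.ALU  -- 2-wide
[4] i6/i7  beq.BR/and.ALU  -- 2-wide
[5] i8  xor.ALU  -- RAW r1
[6] i9  st.MEM  -- no-port MEM/MEM
[7] i10  st.MEM  -- tail

ISSUED = 9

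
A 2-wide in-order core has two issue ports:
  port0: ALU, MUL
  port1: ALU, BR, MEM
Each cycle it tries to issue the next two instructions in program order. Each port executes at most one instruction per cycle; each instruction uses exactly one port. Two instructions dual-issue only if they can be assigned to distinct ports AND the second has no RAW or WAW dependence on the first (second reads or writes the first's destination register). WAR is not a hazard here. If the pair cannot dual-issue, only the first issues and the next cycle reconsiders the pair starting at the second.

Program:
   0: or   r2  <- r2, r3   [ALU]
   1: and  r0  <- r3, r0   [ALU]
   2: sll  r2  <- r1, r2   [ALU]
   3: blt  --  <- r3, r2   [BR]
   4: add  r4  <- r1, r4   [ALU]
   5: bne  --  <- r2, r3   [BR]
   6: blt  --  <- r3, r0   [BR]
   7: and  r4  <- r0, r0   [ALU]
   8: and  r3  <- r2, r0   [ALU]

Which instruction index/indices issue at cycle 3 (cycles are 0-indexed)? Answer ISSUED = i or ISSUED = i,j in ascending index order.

ISSUED = 5

t=0 i0,i1:or;and ; pair
t=1 i2:sll ; RAW r2
t=2 i3,i4:blt;add ; pair
t=3 i5:bne ; no-port BR/BR
t=4 i6,i7:blt;and ; pair
t=5 i8:and ; tail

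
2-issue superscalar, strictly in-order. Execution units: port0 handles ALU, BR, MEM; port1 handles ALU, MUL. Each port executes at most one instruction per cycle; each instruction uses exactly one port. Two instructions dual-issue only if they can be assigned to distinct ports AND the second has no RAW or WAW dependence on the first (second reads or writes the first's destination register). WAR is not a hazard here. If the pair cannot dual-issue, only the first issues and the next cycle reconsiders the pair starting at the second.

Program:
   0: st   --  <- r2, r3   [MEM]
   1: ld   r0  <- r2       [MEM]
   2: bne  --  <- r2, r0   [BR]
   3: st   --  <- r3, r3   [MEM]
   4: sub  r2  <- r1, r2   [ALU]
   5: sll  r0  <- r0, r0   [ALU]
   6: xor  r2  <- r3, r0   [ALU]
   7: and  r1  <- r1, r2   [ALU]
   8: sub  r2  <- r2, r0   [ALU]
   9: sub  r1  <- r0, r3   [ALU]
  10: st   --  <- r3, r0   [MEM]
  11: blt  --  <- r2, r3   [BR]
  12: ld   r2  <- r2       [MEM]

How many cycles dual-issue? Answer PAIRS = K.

c0: i0 st  no-port MEM/MEM
c1: i1 ld  no-port MEM/BR
c2: i2 bne  no-port BR/MEM
c3: i3,i4 st sub  pair
c4: i5 sll  RAW r0
c5: i6 xor  RAW r2
c6: i7,i8 and sub  pair
c7: i9,i10 sub st  pair
c8: i11 blt  no-port BR/MEM
c9: i12 ld  tail

PAIRS = 3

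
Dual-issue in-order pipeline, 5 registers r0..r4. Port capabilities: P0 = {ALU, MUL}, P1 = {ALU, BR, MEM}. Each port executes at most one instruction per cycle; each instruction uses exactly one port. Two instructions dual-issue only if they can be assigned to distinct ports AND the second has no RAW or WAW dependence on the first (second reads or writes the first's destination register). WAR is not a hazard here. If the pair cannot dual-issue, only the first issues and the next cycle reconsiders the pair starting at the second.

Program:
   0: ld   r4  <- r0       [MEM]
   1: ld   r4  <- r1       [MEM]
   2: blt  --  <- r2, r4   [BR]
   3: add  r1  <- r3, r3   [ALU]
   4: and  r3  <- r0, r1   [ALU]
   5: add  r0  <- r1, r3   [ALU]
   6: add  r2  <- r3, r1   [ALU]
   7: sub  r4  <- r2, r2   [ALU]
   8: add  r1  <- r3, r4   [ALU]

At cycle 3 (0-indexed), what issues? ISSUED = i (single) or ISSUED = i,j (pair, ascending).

ISSUED = 4

#0 head=0: ld.MEM i0 no-port MEM/MEM
#1 head=1: ld.MEM i1 no-port MEM/BR
#2 head=2: blt.BR/add.ALU i2+i3 2-wide
#3 head=4: and.ALU i4 RAW r3
#4 head=5: add.ALU/add.ALU i5+i6 2-wide
#5 head=7: sub.ALU i7 RAW r4
#6 head=8: add.ALU i8 tail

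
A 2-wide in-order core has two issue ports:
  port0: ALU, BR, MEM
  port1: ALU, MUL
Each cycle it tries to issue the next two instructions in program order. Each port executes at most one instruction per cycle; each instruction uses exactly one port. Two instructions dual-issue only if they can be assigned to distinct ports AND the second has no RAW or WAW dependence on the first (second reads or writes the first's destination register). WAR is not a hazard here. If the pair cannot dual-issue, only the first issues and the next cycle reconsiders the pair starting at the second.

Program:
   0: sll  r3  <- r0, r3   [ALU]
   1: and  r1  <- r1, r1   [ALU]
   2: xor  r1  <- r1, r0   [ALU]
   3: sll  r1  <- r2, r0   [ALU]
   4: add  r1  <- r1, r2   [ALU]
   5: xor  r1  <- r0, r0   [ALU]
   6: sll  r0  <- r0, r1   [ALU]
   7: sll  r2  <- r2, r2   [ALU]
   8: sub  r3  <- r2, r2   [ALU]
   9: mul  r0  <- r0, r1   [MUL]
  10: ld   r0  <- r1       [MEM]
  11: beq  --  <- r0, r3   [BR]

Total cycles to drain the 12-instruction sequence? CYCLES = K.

CYCLES = 9

#0 head=0: sll.ALU and.ALU i0+i1 2-wide
#1 head=2: xor.ALU i2 WAW r1
#2 head=3: sll.ALU i3 RAW+WAW r1
#3 head=4: add.ALU i4 WAW r1
#4 head=5: xor.ALU i5 RAW r1
#5 head=6: sll.ALU sll.ALU i6+i7 2-wide
#6 head=8: sub.ALU mul.MUL i8+i9 2-wide
#7 head=10: ld.MEM i10 no-port MEM/BR
#8 head=11: beq.BR i11 tail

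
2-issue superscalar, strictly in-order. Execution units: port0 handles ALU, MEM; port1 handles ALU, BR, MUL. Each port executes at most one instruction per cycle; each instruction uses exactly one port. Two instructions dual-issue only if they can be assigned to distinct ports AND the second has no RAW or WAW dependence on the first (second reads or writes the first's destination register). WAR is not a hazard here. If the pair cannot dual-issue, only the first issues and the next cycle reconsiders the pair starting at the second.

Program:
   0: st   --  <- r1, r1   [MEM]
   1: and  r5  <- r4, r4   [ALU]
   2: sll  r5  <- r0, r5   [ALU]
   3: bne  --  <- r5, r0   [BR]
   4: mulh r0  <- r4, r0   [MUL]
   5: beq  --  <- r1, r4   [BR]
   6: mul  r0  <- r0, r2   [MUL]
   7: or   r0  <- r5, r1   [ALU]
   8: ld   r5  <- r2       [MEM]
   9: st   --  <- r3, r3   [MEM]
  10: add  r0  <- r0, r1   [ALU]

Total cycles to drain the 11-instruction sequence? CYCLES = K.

[0] i0+i1  st.MEM;and.ALU  -- pair
[1] i2  sll.ALU  -- RAW r5
[2] i3  bne.BR  -- no-port BR/MUL
[3] i4  mulh.MUL  -- no-port MUL/BR
[4] i5  beq.BR  -- no-port BR/MUL
[5] i6  mul.MUL  -- WAW r0
[6] i7+i8  or.ALU;ld.MEM  -- pair
[7] i9+i10  st.MEM;add.ALU  -- pair

CYCLES = 8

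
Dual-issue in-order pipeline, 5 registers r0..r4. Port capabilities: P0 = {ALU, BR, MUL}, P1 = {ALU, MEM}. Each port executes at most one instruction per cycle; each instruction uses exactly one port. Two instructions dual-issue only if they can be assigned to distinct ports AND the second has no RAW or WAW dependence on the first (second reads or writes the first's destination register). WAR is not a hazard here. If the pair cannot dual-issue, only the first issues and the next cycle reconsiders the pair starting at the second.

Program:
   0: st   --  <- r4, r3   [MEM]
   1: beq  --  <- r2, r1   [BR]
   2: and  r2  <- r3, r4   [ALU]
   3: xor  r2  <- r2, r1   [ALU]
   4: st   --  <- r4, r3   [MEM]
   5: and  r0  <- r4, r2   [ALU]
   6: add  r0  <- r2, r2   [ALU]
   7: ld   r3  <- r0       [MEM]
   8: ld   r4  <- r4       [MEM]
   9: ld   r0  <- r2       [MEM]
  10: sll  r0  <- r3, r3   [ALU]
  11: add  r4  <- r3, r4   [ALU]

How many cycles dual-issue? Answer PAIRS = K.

[0] i0,i1  st+beq  -- pair
[1] i2  and  -- RAW+WAW r2
[2] i3,i4  xor+st  -- pair
[3] i5  and  -- WAW r0
[4] i6  add  -- RAW r0
[5] i7  ld  -- no-port MEM/MEM
[6] i8  ld  -- no-port MEM/MEM
[7] i9  ld  -- WAW r0
[8] i10,i11  sll+add  -- pair

PAIRS = 3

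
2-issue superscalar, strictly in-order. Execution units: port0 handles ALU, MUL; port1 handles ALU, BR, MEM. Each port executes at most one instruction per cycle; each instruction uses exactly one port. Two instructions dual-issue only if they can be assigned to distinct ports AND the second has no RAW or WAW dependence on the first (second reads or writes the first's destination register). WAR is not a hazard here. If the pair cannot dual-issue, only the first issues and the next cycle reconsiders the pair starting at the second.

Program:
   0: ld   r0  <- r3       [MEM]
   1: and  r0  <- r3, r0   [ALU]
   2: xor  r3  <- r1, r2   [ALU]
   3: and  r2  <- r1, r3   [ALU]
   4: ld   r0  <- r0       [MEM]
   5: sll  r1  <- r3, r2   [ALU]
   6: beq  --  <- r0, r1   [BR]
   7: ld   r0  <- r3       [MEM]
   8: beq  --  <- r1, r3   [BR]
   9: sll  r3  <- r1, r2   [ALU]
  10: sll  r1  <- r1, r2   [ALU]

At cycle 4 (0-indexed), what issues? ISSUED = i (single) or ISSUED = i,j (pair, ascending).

ISSUED = 6

  cy0 -> i0 (ld.MEM) RAW+WAW r0
  cy1 -> i1&i2 (and.ALU xor.ALU) 2-wide
  cy2 -> i3&i4 (and.ALU ld.MEM) 2-wide
  cy3 -> i5 (sll.ALU) RAW r1
  cy4 -> i6 (beq.BR) no-port BR/MEM
  cy5 -> i7 (ld.MEM) no-port MEM/BR
  cy6 -> i8&i9 (beq.BR sll.ALU) 2-wide
  cy7 -> i10 (sll.ALU) tail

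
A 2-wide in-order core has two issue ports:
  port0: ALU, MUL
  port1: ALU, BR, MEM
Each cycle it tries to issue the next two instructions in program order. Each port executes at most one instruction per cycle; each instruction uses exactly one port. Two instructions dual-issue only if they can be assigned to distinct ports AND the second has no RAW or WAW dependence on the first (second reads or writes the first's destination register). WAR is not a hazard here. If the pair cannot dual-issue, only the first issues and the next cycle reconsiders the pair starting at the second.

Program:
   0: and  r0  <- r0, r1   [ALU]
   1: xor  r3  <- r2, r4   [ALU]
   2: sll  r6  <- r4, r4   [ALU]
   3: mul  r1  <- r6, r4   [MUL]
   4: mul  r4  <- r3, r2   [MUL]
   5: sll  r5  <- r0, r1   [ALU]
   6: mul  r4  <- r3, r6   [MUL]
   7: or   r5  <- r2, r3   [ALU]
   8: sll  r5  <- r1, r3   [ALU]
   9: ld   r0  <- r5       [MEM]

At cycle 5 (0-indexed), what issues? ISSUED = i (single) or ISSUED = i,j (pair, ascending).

[0] i0+i1  and/xor  -- dual
[1] i2  sll  -- RAW r6
[2] i3  mul  -- no-port MUL/MUL
[3] i4+i5  mul/sll  -- dual
[4] i6+i7  mul/or  -- dual
[5] i8  sll  -- RAW r5
[6] i9  ld  -- tail

ISSUED = 8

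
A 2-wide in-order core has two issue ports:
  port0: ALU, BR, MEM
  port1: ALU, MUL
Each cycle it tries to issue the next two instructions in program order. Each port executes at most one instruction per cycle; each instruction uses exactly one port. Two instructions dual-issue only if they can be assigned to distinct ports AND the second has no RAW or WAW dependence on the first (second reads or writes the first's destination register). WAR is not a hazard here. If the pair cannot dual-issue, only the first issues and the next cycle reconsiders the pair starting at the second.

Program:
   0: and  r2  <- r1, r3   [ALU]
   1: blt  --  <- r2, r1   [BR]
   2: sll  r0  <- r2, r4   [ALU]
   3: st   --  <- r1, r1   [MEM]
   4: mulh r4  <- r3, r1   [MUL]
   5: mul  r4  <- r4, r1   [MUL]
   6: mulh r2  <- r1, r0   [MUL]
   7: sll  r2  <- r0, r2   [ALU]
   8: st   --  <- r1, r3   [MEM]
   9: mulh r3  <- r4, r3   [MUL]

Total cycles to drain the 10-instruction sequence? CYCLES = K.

CYCLES = 7

t=0 i0:and ; RAW r2
t=1 i1&i2:blt sll ; 2-wide
t=2 i3&i4:st mulh ; 2-wide
t=3 i5:mul ; no-port MUL/MUL
t=4 i6:mulh ; RAW+WAW r2
t=5 i7&i8:sll st ; 2-wide
t=6 i9:mulh ; tail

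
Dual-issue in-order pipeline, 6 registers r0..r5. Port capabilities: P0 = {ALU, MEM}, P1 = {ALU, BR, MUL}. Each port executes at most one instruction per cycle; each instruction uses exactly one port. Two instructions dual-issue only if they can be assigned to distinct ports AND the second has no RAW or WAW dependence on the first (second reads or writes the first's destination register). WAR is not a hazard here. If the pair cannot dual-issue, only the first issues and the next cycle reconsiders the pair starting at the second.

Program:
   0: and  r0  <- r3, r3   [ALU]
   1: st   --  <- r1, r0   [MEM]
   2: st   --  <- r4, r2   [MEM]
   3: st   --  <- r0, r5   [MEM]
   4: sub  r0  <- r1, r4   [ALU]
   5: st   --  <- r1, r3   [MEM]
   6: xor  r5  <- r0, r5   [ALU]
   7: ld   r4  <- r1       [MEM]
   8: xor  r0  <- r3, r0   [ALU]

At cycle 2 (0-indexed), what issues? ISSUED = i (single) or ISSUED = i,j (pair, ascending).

ISSUED = 2

  cy0 -> i0 (and) RAW r0
  cy1 -> i1 (st) no-port MEM/MEM
  cy2 -> i2 (st) no-port MEM/MEM
  cy3 -> i3&i4 (st/sub) 2-wide
  cy4 -> i5&i6 (st/xor) 2-wide
  cy5 -> i7&i8 (ld/xor) 2-wide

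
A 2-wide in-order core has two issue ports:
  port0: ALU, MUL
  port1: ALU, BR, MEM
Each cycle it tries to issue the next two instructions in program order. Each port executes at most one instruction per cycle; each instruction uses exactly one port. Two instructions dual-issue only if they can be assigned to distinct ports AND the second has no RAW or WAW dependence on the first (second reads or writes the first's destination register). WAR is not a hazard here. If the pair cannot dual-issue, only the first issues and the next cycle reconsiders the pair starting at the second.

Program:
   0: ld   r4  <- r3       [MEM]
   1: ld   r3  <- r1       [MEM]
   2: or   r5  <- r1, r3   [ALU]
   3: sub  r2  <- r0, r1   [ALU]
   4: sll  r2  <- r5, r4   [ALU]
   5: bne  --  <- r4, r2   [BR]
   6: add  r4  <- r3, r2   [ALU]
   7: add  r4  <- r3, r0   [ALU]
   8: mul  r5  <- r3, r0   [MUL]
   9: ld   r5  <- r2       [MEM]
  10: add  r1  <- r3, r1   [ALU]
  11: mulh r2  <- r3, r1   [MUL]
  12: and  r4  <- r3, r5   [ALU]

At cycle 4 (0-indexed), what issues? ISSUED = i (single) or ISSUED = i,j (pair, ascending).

#0 head=0: ld.MEM i0 no-port MEM/MEM
#1 head=1: ld.MEM i1 RAW r3
#2 head=2: or.ALU sub.ALU i2+i3 dual
#3 head=4: sll.ALU i4 RAW r2
#4 head=5: bne.BR add.ALU i5+i6 dual
#5 head=7: add.ALU mul.MUL i7+i8 dual
#6 head=9: ld.MEM add.ALU i9+i10 dual
#7 head=11: mulh.MUL and.ALU i11+i12 dual

ISSUED = 5,6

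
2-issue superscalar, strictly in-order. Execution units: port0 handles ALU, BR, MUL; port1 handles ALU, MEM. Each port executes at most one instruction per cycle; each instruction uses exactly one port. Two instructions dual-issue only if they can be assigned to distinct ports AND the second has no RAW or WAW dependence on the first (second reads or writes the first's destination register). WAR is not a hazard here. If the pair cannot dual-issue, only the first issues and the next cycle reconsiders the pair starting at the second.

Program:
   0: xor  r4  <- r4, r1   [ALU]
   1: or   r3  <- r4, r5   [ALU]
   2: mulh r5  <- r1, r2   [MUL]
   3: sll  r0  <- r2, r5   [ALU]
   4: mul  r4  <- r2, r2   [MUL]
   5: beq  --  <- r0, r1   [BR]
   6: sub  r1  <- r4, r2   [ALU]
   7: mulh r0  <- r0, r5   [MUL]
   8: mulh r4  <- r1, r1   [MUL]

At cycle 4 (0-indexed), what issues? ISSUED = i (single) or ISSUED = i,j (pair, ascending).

ISSUED = 7

#0 head=0: xor.ALU i0 RAW r4
#1 head=1: or.ALU/mulh.MUL i1+i2 dual
#2 head=3: sll.ALU/mul.MUL i3+i4 dual
#3 head=5: beq.BR/sub.ALU i5+i6 dual
#4 head=7: mulh.MUL i7 no-port MUL/MUL
#5 head=8: mulh.MUL i8 tail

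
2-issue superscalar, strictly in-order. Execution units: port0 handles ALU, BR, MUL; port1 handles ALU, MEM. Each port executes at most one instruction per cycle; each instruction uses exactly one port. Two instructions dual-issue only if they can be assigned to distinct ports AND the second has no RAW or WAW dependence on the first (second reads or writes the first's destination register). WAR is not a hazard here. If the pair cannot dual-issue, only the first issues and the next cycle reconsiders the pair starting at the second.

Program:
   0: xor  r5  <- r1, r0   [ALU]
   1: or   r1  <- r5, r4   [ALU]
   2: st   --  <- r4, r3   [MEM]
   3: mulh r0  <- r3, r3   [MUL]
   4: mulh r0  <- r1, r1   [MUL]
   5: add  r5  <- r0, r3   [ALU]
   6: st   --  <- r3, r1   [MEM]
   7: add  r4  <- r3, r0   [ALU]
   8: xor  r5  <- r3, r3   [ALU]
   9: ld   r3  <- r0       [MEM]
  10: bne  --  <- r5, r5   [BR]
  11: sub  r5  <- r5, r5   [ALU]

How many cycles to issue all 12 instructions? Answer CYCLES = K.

c0: i0 xor  RAW r5
c1: i1+i2 or/st  dual
c2: i3 mulh  no-port MUL/MUL
c3: i4 mulh  RAW r0
c4: i5+i6 add/st  dual
c5: i7+i8 add/xor  dual
c6: i9+i10 ld/bne  dual
c7: i11 sub  tail

CYCLES = 8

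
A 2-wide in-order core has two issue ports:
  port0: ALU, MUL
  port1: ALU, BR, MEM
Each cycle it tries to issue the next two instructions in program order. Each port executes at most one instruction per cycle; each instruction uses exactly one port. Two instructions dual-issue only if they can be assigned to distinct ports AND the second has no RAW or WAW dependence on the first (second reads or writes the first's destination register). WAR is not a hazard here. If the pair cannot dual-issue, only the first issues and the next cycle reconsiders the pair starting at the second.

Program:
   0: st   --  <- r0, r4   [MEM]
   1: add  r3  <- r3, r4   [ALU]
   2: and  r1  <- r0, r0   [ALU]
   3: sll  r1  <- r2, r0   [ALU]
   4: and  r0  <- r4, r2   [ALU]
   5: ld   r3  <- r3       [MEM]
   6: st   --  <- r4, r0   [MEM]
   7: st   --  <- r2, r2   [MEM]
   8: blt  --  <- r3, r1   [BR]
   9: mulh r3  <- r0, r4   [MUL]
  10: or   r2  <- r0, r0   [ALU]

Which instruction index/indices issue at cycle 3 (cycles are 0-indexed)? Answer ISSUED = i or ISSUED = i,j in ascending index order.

#0 head=0: st.MEM add.ALU i0/i1 dual
#1 head=2: and.ALU i2 WAW r1
#2 head=3: sll.ALU and.ALU i3/i4 dual
#3 head=5: ld.MEM i5 no-port MEM/MEM
#4 head=6: st.MEM i6 no-port MEM/MEM
#5 head=7: st.MEM i7 no-port MEM/BR
#6 head=8: blt.BR mulh.MUL i8/i9 dual
#7 head=10: or.ALU i10 tail

ISSUED = 5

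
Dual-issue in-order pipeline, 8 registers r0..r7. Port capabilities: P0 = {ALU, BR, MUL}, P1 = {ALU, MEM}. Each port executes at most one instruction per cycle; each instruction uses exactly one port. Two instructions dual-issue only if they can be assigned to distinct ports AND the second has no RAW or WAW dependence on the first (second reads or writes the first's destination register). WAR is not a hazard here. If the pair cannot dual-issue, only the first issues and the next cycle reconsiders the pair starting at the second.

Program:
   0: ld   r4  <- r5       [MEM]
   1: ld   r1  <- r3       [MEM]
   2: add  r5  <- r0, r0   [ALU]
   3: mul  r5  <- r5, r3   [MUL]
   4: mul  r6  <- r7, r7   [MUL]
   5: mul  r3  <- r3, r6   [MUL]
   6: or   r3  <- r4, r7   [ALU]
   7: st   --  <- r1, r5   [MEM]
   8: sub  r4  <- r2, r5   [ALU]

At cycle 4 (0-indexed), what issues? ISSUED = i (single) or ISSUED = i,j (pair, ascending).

  cy0 -> i0 (ld) no-port MEM/MEM
  cy1 -> i1,i2 (ld;add) 2-wide
  cy2 -> i3 (mul) no-port MUL/MUL
  cy3 -> i4 (mul) no-port MUL/MUL
  cy4 -> i5 (mul) WAW r3
  cy5 -> i6,i7 (or;st) 2-wide
  cy6 -> i8 (sub) tail

ISSUED = 5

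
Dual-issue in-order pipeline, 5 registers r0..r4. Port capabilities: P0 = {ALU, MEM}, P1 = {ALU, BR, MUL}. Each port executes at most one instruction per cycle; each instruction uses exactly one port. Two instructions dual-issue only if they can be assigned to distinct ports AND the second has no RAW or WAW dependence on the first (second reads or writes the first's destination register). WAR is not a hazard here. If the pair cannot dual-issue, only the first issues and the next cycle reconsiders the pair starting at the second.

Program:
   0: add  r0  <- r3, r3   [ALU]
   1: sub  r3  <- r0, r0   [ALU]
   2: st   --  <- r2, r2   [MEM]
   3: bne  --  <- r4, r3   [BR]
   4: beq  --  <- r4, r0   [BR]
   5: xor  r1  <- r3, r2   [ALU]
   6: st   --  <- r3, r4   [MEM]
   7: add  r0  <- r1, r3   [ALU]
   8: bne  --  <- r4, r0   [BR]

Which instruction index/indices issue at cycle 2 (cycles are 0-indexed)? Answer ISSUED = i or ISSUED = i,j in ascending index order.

  cy0 -> i0 (add.ALU) RAW r0
  cy1 -> i1/i2 (sub.ALU;st.MEM) 2-wide
  cy2 -> i3 (bne.BR) no-port BR/BR
  cy3 -> i4/i5 (beq.BR;xor.ALU) 2-wide
  cy4 -> i6/i7 (st.MEM;add.ALU) 2-wide
  cy5 -> i8 (bne.BR) tail

ISSUED = 3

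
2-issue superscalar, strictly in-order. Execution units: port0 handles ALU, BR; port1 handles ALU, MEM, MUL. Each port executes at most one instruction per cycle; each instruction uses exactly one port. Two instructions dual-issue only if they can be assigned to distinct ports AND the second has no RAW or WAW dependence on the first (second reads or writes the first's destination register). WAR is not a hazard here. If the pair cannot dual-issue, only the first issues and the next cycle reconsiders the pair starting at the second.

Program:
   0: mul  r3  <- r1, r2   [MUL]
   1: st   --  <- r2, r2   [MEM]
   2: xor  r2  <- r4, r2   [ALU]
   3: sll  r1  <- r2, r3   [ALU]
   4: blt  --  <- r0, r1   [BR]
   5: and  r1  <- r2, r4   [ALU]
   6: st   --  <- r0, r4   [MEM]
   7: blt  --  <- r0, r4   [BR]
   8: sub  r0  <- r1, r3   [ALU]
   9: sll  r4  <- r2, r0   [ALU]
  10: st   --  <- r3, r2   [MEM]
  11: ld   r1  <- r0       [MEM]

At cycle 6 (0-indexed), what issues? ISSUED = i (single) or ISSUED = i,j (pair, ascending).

ISSUED = 9,10

t=0 i0:mul.MUL ; no-port MUL/MEM
t=1 i1,i2:st.MEM xor.ALU ; dual
t=2 i3:sll.ALU ; RAW r1
t=3 i4,i5:blt.BR and.ALU ; dual
t=4 i6,i7:st.MEM blt.BR ; dual
t=5 i8:sub.ALU ; RAW r0
t=6 i9,i10:sll.ALU st.MEM ; dual
t=7 i11:ld.MEM ; tail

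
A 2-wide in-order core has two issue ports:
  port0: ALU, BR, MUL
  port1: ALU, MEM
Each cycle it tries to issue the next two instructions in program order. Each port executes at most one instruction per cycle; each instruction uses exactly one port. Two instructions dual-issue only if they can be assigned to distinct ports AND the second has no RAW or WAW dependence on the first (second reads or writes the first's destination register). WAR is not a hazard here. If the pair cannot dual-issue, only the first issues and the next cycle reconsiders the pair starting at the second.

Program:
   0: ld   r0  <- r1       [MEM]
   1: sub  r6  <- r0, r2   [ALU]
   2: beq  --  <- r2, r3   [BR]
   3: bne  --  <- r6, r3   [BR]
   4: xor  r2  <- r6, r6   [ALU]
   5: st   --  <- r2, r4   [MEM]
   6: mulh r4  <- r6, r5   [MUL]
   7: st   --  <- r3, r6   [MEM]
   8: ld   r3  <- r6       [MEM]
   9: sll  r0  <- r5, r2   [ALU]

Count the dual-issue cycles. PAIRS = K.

PAIRS = 4

c0: i0 ld  RAW r0
c1: i1&i2 sub beq  2-wide
c2: i3&i4 bne xor  2-wide
c3: i5&i6 st mulh  2-wide
c4: i7 st  no-port MEM/MEM
c5: i8&i9 ld sll  2-wide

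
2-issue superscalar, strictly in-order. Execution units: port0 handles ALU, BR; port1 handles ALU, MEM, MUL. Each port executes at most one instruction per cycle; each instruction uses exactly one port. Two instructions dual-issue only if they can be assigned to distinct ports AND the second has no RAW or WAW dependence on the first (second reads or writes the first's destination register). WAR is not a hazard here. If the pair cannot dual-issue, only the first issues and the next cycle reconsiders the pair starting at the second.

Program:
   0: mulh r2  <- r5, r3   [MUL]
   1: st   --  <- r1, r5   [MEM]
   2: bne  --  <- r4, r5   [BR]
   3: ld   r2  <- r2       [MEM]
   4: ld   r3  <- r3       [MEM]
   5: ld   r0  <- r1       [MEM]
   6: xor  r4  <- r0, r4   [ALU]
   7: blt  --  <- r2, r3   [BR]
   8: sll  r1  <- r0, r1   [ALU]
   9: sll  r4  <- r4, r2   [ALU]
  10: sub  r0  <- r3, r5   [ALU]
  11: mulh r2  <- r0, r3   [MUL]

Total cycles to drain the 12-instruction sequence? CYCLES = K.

t=0 i0:mulh.MUL ; no-port MUL/MEM
t=1 i1&i2:st.MEM;bne.BR ; dual
t=2 i3:ld.MEM ; no-port MEM/MEM
t=3 i4:ld.MEM ; no-port MEM/MEM
t=4 i5:ld.MEM ; RAW r0
t=5 i6&i7:xor.ALU;blt.BR ; dual
t=6 i8&i9:sll.ALU;sll.ALU ; dual
t=7 i10:sub.ALU ; RAW r0
t=8 i11:mulh.MUL ; tail

CYCLES = 9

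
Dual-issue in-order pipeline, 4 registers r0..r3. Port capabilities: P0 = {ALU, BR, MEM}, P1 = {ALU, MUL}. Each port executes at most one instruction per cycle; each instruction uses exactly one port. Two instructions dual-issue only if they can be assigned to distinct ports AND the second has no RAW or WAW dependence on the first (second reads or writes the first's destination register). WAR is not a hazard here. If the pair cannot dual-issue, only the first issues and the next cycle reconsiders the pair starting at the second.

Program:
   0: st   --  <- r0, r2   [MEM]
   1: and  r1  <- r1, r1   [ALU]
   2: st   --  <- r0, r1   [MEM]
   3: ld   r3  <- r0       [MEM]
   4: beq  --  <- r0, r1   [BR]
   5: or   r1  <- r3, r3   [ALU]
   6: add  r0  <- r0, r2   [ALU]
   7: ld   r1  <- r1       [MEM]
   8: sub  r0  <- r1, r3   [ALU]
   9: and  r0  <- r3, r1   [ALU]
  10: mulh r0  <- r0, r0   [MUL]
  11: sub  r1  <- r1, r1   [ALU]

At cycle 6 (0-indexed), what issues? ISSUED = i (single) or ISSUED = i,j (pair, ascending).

ISSUED = 9

0. st.MEM and.ALU @i0+i1  | 2-wide
1. st.MEM @i2  | no-port MEM/MEM
2. ld.MEM @i3  | no-port MEM/BR
3. beq.BR or.ALU @i4+i5  | 2-wide
4. add.ALU ld.MEM @i6+i7  | 2-wide
5. sub.ALU @i8  | WAW r0
6. and.ALU @i9  | RAW+WAW r0
7. mulh.MUL sub.ALU @i10+i11  | 2-wide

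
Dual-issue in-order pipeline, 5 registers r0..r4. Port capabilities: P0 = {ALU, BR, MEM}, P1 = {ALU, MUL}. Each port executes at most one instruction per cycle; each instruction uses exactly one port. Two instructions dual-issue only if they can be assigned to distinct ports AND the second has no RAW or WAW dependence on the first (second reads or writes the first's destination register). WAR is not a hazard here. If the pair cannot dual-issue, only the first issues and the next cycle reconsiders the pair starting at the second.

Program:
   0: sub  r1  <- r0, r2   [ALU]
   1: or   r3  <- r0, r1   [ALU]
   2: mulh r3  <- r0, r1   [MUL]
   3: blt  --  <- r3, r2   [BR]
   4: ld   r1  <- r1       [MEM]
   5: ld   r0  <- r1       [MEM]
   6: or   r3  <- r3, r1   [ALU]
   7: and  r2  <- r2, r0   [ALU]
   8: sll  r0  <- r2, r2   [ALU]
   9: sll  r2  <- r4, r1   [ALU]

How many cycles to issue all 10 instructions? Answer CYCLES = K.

CYCLES = 8

#0 head=0: sub.ALU i0 RAW r1
#1 head=1: or.ALU i1 WAW r3
#2 head=2: mulh.MUL i2 RAW r3
#3 head=3: blt.BR i3 no-port BR/MEM
#4 head=4: ld.MEM i4 no-port MEM/MEM
#5 head=5: ld.MEM+or.ALU i5+i6 pair
#6 head=7: and.ALU i7 RAW r2
#7 head=8: sll.ALU+sll.ALU i8+i9 pair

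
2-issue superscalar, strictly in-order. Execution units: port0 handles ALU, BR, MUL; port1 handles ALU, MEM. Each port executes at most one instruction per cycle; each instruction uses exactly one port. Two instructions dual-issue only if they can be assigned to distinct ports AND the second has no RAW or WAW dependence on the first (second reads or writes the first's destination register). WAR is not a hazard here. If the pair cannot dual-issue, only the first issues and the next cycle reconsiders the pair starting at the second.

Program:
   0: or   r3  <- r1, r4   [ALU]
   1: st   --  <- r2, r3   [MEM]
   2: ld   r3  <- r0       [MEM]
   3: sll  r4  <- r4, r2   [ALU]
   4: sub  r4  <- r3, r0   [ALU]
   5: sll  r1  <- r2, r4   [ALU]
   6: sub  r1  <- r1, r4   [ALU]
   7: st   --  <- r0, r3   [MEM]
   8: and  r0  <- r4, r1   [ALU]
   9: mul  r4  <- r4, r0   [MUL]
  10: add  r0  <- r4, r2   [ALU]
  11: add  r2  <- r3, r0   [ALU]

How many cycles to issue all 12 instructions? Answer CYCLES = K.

CYCLES = 10

c0: i0 or.ALU  RAW r3
c1: i1 st.MEM  no-port MEM/MEM
c2: i2/i3 ld.MEM;sll.ALU  dual
c3: i4 sub.ALU  RAW r4
c4: i5 sll.ALU  RAW+WAW r1
c5: i6/i7 sub.ALU;st.MEM  dual
c6: i8 and.ALU  RAW r0
c7: i9 mul.MUL  RAW r4
c8: i10 add.ALU  RAW r0
c9: i11 add.ALU  tail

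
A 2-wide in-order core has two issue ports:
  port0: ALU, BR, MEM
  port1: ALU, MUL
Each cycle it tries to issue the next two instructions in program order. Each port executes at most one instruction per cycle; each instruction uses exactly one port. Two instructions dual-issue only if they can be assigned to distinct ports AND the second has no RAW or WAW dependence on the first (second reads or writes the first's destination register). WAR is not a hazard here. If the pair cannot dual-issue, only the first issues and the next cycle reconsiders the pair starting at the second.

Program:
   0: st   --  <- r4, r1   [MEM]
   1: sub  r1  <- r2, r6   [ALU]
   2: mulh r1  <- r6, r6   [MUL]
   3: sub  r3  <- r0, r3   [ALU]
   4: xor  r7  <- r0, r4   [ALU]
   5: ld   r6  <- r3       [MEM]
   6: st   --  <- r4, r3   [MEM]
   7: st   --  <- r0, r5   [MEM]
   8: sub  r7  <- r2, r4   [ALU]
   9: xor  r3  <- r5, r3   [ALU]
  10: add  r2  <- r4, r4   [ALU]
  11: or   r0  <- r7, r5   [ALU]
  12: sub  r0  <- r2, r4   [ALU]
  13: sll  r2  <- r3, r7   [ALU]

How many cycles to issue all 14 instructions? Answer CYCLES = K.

CYCLES = 8

[0] i0&i1  st/sub  -- pair
[1] i2&i3  mulh/sub  -- pair
[2] i4&i5  xor/ld  -- pair
[3] i6  st  -- no-port MEM/MEM
[4] i7&i8  st/sub  -- pair
[5] i9&i10  xor/add  -- pair
[6] i11  or  -- WAW r0
[7] i12&i13  sub/sll  -- pair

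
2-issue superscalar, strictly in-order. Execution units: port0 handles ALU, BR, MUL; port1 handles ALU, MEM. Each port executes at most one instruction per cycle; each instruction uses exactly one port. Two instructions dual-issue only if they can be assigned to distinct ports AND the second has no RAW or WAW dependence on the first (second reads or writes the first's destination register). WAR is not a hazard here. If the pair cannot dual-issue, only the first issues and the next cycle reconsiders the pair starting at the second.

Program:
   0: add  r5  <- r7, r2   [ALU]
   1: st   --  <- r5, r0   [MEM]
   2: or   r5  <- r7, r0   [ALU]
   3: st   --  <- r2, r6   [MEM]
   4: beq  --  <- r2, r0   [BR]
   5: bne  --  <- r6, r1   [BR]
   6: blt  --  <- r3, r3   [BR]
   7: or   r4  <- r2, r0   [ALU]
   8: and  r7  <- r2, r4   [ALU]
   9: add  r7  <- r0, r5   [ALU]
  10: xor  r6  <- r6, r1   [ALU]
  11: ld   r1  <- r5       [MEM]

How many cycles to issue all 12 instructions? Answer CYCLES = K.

t=0 i0:add.ALU ; RAW r5
t=1 i1+i2:st.MEM+or.ALU ; dual
t=2 i3+i4:st.MEM+beq.BR ; dual
t=3 i5:bne.BR ; no-port BR/BR
t=4 i6+i7:blt.BR+or.ALU ; dual
t=5 i8:and.ALU ; WAW r7
t=6 i9+i10:add.ALU+xor.ALU ; dual
t=7 i11:ld.MEM ; tail

CYCLES = 8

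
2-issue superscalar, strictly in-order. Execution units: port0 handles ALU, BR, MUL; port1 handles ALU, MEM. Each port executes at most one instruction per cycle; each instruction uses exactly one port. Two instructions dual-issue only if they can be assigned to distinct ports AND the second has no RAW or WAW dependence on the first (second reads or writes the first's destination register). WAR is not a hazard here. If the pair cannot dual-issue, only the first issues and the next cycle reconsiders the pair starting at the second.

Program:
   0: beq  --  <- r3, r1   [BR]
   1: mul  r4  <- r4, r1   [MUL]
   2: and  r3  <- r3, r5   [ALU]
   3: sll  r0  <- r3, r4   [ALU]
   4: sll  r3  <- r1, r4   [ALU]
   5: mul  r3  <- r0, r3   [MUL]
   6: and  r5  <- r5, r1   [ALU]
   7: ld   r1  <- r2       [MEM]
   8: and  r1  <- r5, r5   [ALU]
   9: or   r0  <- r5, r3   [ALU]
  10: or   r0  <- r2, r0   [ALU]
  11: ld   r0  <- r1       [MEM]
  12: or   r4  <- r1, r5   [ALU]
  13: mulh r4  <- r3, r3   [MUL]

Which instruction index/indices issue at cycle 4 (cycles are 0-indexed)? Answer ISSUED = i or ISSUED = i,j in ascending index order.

c0: i0 beq.BR  no-port BR/MUL
c1: i1+i2 mul.MUL and.ALU  2-wide
c2: i3+i4 sll.ALU sll.ALU  2-wide
c3: i5+i6 mul.MUL and.ALU  2-wide
c4: i7 ld.MEM  WAW r1
c5: i8+i9 and.ALU or.ALU  2-wide
c6: i10 or.ALU  WAW r0
c7: i11+i12 ld.MEM or.ALU  2-wide
c8: i13 mulh.MUL  tail

ISSUED = 7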